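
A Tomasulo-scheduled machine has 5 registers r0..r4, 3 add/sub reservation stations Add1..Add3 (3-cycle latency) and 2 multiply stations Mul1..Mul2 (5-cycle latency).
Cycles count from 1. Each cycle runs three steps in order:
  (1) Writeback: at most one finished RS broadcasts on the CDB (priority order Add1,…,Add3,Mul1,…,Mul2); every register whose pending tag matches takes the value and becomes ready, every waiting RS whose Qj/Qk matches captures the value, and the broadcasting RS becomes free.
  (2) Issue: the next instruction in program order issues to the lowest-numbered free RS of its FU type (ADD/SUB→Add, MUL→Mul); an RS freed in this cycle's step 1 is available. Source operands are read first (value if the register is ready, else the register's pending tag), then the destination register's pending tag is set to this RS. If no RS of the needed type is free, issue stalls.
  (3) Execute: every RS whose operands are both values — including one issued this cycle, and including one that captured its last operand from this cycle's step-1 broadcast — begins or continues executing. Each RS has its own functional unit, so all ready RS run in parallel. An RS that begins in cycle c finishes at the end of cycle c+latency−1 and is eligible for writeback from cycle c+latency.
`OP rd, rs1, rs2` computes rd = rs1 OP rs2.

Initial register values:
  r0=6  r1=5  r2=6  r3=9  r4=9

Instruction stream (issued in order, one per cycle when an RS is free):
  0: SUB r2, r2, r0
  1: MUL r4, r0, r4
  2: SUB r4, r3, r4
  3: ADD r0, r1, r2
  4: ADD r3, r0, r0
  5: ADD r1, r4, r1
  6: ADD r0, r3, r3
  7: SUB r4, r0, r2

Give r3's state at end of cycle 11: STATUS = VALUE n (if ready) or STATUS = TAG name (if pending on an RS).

  c1: issue SUB r2<-Add1  regs: r0:6,r1:5,r2:Add1,r3:9,r4:9
  c2: issue MUL r4<-Mul1  regs: r0:6,r1:5,r2:Add1,r3:9,r4:Mul1
  c3: issue SUB r4<-Add2  regs: r0:6,r1:5,r2:Add1,r3:9,r4:Add2
  c4: CDB Add1=0; issue ADD r0<-Add1  regs: r0:Add1,r1:5,r2:0,r3:9,r4:Add2
  c5: issue ADD r3<-Add3  regs: r0:Add1,r1:5,r2:0,r3:Add3,r4:Add2
  c6: stall  regs: r0:Add1,r1:5,r2:0,r3:Add3,r4:Add2
  c7: CDB Add1=5; issue ADD r1<-Add1  regs: r0:5,r1:Add1,r2:0,r3:Add3,r4:Add2
  c8: CDB Mul1=54; stall  regs: r0:5,r1:Add1,r2:0,r3:Add3,r4:Add2
  c9: stall  regs: r0:5,r1:Add1,r2:0,r3:Add3,r4:Add2
  c10: CDB Add3=10; issue ADD r0<-Add3  regs: r0:Add3,r1:Add1,r2:0,r3:10,r4:Add2
  c11: CDB Add2=-45; issue SUB r4<-Add2  regs: r0:Add3,r1:Add1,r2:0,r3:10,r4:Add2

STATUS = VALUE 10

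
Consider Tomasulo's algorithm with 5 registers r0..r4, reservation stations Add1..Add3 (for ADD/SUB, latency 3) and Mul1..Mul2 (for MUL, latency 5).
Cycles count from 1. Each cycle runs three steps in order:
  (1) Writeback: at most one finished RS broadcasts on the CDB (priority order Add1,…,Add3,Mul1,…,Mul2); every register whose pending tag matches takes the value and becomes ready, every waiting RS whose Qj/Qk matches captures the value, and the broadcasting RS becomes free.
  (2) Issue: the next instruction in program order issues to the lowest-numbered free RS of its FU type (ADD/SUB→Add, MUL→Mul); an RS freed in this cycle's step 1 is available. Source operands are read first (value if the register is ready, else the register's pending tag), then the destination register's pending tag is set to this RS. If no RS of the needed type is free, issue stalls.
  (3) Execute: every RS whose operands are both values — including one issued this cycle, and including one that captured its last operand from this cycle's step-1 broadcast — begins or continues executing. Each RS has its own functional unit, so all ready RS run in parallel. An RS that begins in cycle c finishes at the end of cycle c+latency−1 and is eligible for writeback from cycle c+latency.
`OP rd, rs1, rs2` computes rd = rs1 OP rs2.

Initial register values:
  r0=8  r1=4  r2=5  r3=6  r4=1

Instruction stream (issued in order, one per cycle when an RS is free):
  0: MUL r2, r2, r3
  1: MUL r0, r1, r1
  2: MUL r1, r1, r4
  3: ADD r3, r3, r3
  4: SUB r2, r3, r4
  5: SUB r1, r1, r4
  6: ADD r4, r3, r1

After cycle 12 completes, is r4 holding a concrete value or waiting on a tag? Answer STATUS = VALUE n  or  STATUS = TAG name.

cycle 1: issue MUL r2<-Mul1 // r0:8,r1:4,r2:Mul1,r3:6,r4:1
cycle 2: issue MUL r0<-Mul2 // r0:Mul2,r1:4,r2:Mul1,r3:6,r4:1
cycle 3: stall // r0:Mul2,r1:4,r2:Mul1,r3:6,r4:1
cycle 4: stall // r0:Mul2,r1:4,r2:Mul1,r3:6,r4:1
cycle 5: stall // r0:Mul2,r1:4,r2:Mul1,r3:6,r4:1
cycle 6: CDB Mul1=30; issue MUL r1<-Mul1 // r0:Mul2,r1:Mul1,r2:30,r3:6,r4:1
cycle 7: CDB Mul2=16; issue ADD r3<-Add1 // r0:16,r1:Mul1,r2:30,r3:Add1,r4:1
cycle 8: issue SUB r2<-Add2 // r0:16,r1:Mul1,r2:Add2,r3:Add1,r4:1
cycle 9: issue SUB r1<-Add3 // r0:16,r1:Add3,r2:Add2,r3:Add1,r4:1
cycle 10: CDB Add1=12; issue ADD r4<-Add1 // r0:16,r1:Add3,r2:Add2,r3:12,r4:Add1
cycle 11: CDB Mul1=4 // r0:16,r1:Add3,r2:Add2,r3:12,r4:Add1
cycle 12: - // r0:16,r1:Add3,r2:Add2,r3:12,r4:Add1

STATUS = TAG Add1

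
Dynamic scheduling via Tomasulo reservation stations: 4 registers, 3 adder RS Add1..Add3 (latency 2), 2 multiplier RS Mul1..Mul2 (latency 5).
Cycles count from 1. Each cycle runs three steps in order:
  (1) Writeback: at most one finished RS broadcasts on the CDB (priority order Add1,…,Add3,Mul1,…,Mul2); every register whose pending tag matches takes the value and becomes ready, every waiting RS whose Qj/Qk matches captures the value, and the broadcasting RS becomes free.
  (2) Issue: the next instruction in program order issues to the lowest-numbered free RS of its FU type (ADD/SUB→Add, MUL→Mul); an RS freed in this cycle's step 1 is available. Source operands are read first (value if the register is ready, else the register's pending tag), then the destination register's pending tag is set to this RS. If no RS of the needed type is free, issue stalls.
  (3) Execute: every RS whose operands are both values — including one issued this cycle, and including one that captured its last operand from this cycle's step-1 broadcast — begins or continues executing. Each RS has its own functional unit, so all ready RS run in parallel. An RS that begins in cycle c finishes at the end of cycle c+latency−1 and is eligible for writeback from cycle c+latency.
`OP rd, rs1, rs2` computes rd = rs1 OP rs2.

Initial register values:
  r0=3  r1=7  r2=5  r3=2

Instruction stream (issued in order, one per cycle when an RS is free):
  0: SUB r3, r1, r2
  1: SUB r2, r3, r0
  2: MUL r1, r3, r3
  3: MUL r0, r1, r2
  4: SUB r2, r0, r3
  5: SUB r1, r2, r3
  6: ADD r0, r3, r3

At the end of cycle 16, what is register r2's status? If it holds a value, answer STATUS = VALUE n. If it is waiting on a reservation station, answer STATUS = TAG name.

  c1: issue SUB r3<-Add1  regs: r0:3,r1:7,r2:5,r3:Add1
  c2: issue SUB r2<-Add2  regs: r0:3,r1:7,r2:Add2,r3:Add1
  c3: CDB Add1=2; issue MUL r1<-Mul1  regs: r0:3,r1:Mul1,r2:Add2,r3:2
  c4: issue MUL r0<-Mul2  regs: r0:Mul2,r1:Mul1,r2:Add2,r3:2
  c5: CDB Add2=-1; issue SUB r2<-Add1  regs: r0:Mul2,r1:Mul1,r2:Add1,r3:2
  c6: issue SUB r1<-Add2  regs: r0:Mul2,r1:Add2,r2:Add1,r3:2
  c7: issue ADD r0<-Add3  regs: r0:Add3,r1:Add2,r2:Add1,r3:2
  c8: CDB Mul1=4  regs: r0:Add3,r1:Add2,r2:Add1,r3:2
  c9: CDB Add3=4  regs: r0:4,r1:Add2,r2:Add1,r3:2
  c10: -  regs: r0:4,r1:Add2,r2:Add1,r3:2
  c11: -  regs: r0:4,r1:Add2,r2:Add1,r3:2
  c12: -  regs: r0:4,r1:Add2,r2:Add1,r3:2
  c13: CDB Mul2=-4  regs: r0:4,r1:Add2,r2:Add1,r3:2
  c14: -  regs: r0:4,r1:Add2,r2:Add1,r3:2
  c15: CDB Add1=-6  regs: r0:4,r1:Add2,r2:-6,r3:2
  c16: -  regs: r0:4,r1:Add2,r2:-6,r3:2

STATUS = VALUE -6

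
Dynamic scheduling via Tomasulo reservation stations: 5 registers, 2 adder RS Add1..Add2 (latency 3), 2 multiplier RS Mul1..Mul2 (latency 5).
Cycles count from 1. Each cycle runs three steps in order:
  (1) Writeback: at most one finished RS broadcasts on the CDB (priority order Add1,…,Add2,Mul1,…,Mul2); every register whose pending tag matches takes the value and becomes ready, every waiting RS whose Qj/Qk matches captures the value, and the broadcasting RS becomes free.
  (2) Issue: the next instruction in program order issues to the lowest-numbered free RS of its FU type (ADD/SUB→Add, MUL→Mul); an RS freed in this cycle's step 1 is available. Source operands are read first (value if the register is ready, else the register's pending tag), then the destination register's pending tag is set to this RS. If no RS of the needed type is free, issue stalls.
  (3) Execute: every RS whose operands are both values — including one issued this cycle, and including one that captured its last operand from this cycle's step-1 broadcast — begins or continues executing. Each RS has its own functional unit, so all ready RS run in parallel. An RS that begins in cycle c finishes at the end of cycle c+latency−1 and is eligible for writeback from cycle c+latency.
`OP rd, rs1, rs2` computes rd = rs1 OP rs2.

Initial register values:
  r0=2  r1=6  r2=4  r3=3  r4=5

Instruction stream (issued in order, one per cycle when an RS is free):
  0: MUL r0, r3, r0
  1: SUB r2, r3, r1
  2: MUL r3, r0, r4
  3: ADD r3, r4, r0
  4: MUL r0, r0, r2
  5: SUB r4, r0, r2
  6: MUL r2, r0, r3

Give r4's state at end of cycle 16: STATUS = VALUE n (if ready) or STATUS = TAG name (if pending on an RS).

c1: issue MUL r0<-Mul1 | r0:Mul1,r1:6,r2:4,r3:3,r4:5
c2: issue SUB r2<-Add1 | r0:Mul1,r1:6,r2:Add1,r3:3,r4:5
c3: issue MUL r3<-Mul2 | r0:Mul1,r1:6,r2:Add1,r3:Mul2,r4:5
c4: issue ADD r3<-Add2 | r0:Mul1,r1:6,r2:Add1,r3:Add2,r4:5
c5: CDB Add1=-3; stall | r0:Mul1,r1:6,r2:-3,r3:Add2,r4:5
c6: CDB Mul1=6; issue MUL r0<-Mul1 | r0:Mul1,r1:6,r2:-3,r3:Add2,r4:5
c7: issue SUB r4<-Add1 | r0:Mul1,r1:6,r2:-3,r3:Add2,r4:Add1
c8: stall | r0:Mul1,r1:6,r2:-3,r3:Add2,r4:Add1
c9: CDB Add2=11; stall | r0:Mul1,r1:6,r2:-3,r3:11,r4:Add1
c10: stall | r0:Mul1,r1:6,r2:-3,r3:11,r4:Add1
c11: CDB Mul1=-18; issue MUL r2<-Mul1 | r0:-18,r1:6,r2:Mul1,r3:11,r4:Add1
c12: CDB Mul2=30 | r0:-18,r1:6,r2:Mul1,r3:11,r4:Add1
c13: - | r0:-18,r1:6,r2:Mul1,r3:11,r4:Add1
c14: CDB Add1=-15 | r0:-18,r1:6,r2:Mul1,r3:11,r4:-15
c15: - | r0:-18,r1:6,r2:Mul1,r3:11,r4:-15
c16: CDB Mul1=-198 | r0:-18,r1:6,r2:-198,r3:11,r4:-15

STATUS = VALUE -15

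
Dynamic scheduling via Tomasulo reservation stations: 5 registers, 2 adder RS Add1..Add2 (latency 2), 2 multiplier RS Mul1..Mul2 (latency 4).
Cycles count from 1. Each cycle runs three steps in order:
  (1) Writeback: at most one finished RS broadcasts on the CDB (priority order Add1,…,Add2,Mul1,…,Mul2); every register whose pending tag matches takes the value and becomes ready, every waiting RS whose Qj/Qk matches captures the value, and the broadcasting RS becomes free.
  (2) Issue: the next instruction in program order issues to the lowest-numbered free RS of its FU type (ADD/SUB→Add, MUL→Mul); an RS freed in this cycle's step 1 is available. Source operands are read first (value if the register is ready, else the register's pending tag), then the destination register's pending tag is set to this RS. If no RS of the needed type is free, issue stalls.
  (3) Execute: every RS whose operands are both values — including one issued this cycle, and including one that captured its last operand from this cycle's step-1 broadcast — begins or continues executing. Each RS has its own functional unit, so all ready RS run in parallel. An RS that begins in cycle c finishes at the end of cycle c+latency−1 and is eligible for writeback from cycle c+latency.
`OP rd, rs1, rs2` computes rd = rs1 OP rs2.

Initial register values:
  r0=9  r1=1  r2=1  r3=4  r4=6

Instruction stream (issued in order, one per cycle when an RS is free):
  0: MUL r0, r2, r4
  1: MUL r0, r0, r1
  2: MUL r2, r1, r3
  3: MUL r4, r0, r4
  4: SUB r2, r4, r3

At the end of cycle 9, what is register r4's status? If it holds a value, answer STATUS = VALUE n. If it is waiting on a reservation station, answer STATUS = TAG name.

STATUS = TAG Mul1

  c1: issue MUL r0<-Mul1  regs: r0:Mul1,r1:1,r2:1,r3:4,r4:6
  c2: issue MUL r0<-Mul2  regs: r0:Mul2,r1:1,r2:1,r3:4,r4:6
  c3: stall  regs: r0:Mul2,r1:1,r2:1,r3:4,r4:6
  c4: stall  regs: r0:Mul2,r1:1,r2:1,r3:4,r4:6
  c5: CDB Mul1=6; issue MUL r2<-Mul1  regs: r0:Mul2,r1:1,r2:Mul1,r3:4,r4:6
  c6: stall  regs: r0:Mul2,r1:1,r2:Mul1,r3:4,r4:6
  c7: stall  regs: r0:Mul2,r1:1,r2:Mul1,r3:4,r4:6
  c8: stall  regs: r0:Mul2,r1:1,r2:Mul1,r3:4,r4:6
  c9: CDB Mul1=4; issue MUL r4<-Mul1  regs: r0:Mul2,r1:1,r2:4,r3:4,r4:Mul1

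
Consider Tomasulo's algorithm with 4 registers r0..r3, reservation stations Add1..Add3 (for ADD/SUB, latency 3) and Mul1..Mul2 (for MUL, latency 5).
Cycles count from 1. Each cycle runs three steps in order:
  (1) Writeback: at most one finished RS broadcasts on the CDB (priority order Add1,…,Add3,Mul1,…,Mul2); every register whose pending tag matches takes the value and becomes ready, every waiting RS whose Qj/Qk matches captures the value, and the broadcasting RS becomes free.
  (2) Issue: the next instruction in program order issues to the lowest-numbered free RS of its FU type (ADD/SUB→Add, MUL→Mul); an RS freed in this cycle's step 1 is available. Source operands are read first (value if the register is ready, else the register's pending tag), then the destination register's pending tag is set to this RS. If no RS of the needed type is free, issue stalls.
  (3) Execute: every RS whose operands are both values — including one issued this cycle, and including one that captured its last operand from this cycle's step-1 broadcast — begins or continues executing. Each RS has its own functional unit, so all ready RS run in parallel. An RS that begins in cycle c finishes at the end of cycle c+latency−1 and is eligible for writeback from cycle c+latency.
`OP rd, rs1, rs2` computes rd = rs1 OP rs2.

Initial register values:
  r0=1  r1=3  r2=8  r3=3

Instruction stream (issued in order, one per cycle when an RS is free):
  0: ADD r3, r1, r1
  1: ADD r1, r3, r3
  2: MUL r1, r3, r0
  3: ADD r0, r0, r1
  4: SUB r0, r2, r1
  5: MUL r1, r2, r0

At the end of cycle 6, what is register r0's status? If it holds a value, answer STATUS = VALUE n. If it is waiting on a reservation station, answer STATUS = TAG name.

c1: issue ADD r3<-Add1 | r0:1,r1:3,r2:8,r3:Add1
c2: issue ADD r1<-Add2 | r0:1,r1:Add2,r2:8,r3:Add1
c3: issue MUL r1<-Mul1 | r0:1,r1:Mul1,r2:8,r3:Add1
c4: CDB Add1=6; issue ADD r0<-Add1 | r0:Add1,r1:Mul1,r2:8,r3:6
c5: issue SUB r0<-Add3 | r0:Add3,r1:Mul1,r2:8,r3:6
c6: issue MUL r1<-Mul2 | r0:Add3,r1:Mul2,r2:8,r3:6

STATUS = TAG Add3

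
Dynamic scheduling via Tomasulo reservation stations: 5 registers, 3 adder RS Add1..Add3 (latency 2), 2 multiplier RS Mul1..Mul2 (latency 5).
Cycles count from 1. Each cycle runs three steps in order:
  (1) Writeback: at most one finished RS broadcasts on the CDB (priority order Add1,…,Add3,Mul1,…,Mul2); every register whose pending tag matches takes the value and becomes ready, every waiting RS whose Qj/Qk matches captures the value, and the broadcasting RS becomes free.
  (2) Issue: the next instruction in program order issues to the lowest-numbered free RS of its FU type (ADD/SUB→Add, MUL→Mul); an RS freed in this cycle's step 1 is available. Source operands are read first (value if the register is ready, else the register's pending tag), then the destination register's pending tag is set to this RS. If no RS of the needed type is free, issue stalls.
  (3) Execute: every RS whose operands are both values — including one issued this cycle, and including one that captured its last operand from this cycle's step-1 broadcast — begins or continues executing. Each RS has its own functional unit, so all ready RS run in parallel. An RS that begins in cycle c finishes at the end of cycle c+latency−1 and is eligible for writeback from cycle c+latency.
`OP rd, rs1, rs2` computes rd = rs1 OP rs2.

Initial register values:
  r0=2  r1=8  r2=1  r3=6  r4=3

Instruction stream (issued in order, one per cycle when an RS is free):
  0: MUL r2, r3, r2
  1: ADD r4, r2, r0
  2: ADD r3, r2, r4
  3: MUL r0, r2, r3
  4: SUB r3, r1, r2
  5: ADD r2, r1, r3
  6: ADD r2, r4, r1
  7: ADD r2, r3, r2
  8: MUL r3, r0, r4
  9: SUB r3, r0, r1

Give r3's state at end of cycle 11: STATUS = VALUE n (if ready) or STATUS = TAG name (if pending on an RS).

cycle 1: issue MUL r2<-Mul1 // r0:2,r1:8,r2:Mul1,r3:6,r4:3
cycle 2: issue ADD r4<-Add1 // r0:2,r1:8,r2:Mul1,r3:6,r4:Add1
cycle 3: issue ADD r3<-Add2 // r0:2,r1:8,r2:Mul1,r3:Add2,r4:Add1
cycle 4: issue MUL r0<-Mul2 // r0:Mul2,r1:8,r2:Mul1,r3:Add2,r4:Add1
cycle 5: issue SUB r3<-Add3 // r0:Mul2,r1:8,r2:Mul1,r3:Add3,r4:Add1
cycle 6: CDB Mul1=6; stall // r0:Mul2,r1:8,r2:6,r3:Add3,r4:Add1
cycle 7: stall // r0:Mul2,r1:8,r2:6,r3:Add3,r4:Add1
cycle 8: CDB Add1=8; issue ADD r2<-Add1 // r0:Mul2,r1:8,r2:Add1,r3:Add3,r4:8
cycle 9: CDB Add3=2; issue ADD r2<-Add3 // r0:Mul2,r1:8,r2:Add3,r3:2,r4:8
cycle 10: CDB Add2=14; issue ADD r2<-Add2 // r0:Mul2,r1:8,r2:Add2,r3:2,r4:8
cycle 11: CDB Add1=10; issue MUL r3<-Mul1 // r0:Mul2,r1:8,r2:Add2,r3:Mul1,r4:8

STATUS = TAG Mul1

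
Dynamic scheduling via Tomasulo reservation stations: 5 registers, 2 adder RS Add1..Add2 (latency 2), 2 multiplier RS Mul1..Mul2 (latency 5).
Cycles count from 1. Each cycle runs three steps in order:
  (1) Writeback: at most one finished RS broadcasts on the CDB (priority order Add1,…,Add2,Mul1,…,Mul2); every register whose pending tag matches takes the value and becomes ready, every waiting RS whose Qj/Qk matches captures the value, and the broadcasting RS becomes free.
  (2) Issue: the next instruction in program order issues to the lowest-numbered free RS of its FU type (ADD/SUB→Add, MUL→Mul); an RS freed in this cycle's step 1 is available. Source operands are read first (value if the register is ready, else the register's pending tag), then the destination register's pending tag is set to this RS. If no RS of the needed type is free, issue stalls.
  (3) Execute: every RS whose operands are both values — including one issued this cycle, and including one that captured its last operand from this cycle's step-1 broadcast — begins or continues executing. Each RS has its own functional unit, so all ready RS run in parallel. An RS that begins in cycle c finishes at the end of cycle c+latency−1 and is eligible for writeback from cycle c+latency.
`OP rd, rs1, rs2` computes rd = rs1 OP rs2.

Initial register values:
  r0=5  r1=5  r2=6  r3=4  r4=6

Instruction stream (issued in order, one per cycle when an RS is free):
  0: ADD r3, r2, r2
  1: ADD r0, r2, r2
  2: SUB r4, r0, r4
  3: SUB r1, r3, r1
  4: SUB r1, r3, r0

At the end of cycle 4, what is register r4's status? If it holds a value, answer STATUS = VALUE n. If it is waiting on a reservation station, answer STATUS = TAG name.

c1: issue ADD r3<-Add1 | r0:5,r1:5,r2:6,r3:Add1,r4:6
c2: issue ADD r0<-Add2 | r0:Add2,r1:5,r2:6,r3:Add1,r4:6
c3: CDB Add1=12; issue SUB r4<-Add1 | r0:Add2,r1:5,r2:6,r3:12,r4:Add1
c4: CDB Add2=12; issue SUB r1<-Add2 | r0:12,r1:Add2,r2:6,r3:12,r4:Add1

STATUS = TAG Add1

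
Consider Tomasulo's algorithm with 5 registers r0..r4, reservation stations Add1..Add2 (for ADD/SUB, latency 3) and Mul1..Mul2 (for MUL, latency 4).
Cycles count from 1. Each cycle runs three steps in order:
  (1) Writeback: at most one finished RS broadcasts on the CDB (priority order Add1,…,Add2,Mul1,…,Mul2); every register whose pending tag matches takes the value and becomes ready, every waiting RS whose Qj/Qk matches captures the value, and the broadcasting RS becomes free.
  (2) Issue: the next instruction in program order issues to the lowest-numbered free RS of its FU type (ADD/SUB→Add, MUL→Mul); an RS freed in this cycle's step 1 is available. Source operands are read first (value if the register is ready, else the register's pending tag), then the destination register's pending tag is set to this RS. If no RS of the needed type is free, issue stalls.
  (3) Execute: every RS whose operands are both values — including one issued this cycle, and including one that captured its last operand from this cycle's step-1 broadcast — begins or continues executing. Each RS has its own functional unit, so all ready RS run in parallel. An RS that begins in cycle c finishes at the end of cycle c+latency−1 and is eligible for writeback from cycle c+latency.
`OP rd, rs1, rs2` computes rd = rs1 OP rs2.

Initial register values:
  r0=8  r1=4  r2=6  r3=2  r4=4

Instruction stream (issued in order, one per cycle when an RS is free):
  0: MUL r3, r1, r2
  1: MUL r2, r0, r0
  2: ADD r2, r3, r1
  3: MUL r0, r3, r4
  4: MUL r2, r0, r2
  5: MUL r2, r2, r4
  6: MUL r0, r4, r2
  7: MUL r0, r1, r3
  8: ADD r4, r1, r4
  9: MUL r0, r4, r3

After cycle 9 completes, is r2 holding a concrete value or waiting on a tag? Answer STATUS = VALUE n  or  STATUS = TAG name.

STATUS = TAG Mul1

cycle 1: issue MUL r3<-Mul1 // r0:8,r1:4,r2:6,r3:Mul1,r4:4
cycle 2: issue MUL r2<-Mul2 // r0:8,r1:4,r2:Mul2,r3:Mul1,r4:4
cycle 3: issue ADD r2<-Add1 // r0:8,r1:4,r2:Add1,r3:Mul1,r4:4
cycle 4: stall // r0:8,r1:4,r2:Add1,r3:Mul1,r4:4
cycle 5: CDB Mul1=24; issue MUL r0<-Mul1 // r0:Mul1,r1:4,r2:Add1,r3:24,r4:4
cycle 6: CDB Mul2=64; issue MUL r2<-Mul2 // r0:Mul1,r1:4,r2:Mul2,r3:24,r4:4
cycle 7: stall // r0:Mul1,r1:4,r2:Mul2,r3:24,r4:4
cycle 8: CDB Add1=28; stall // r0:Mul1,r1:4,r2:Mul2,r3:24,r4:4
cycle 9: CDB Mul1=96; issue MUL r2<-Mul1 // r0:96,r1:4,r2:Mul1,r3:24,r4:4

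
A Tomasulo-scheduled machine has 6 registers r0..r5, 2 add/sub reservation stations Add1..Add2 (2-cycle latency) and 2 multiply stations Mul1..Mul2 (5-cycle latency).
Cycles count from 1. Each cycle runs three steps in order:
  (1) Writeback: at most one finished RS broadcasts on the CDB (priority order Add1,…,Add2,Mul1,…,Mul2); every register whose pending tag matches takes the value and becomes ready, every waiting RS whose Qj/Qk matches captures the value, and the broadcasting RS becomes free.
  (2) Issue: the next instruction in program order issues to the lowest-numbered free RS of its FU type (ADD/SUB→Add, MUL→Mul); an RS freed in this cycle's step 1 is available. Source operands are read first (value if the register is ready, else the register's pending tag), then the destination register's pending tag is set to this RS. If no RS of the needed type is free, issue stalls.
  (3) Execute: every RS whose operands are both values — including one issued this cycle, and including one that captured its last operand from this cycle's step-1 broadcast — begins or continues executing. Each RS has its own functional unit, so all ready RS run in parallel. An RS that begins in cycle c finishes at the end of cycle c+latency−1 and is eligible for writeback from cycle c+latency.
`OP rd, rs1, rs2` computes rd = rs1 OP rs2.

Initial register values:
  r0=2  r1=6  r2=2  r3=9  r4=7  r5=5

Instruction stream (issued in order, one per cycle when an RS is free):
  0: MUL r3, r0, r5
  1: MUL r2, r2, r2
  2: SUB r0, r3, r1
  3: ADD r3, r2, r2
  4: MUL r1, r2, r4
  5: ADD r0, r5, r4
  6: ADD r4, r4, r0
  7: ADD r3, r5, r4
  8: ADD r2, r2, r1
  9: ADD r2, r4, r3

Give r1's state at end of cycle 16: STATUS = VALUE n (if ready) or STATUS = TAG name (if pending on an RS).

cycle 1: issue MUL r3<-Mul1 // r0:2,r1:6,r2:2,r3:Mul1,r4:7,r5:5
cycle 2: issue MUL r2<-Mul2 // r0:2,r1:6,r2:Mul2,r3:Mul1,r4:7,r5:5
cycle 3: issue SUB r0<-Add1 // r0:Add1,r1:6,r2:Mul2,r3:Mul1,r4:7,r5:5
cycle 4: issue ADD r3<-Add2 // r0:Add1,r1:6,r2:Mul2,r3:Add2,r4:7,r5:5
cycle 5: stall // r0:Add1,r1:6,r2:Mul2,r3:Add2,r4:7,r5:5
cycle 6: CDB Mul1=10; issue MUL r1<-Mul1 // r0:Add1,r1:Mul1,r2:Mul2,r3:Add2,r4:7,r5:5
cycle 7: CDB Mul2=4; stall // r0:Add1,r1:Mul1,r2:4,r3:Add2,r4:7,r5:5
cycle 8: CDB Add1=4; issue ADD r0<-Add1 // r0:Add1,r1:Mul1,r2:4,r3:Add2,r4:7,r5:5
cycle 9: CDB Add2=8; issue ADD r4<-Add2 // r0:Add1,r1:Mul1,r2:4,r3:8,r4:Add2,r5:5
cycle 10: CDB Add1=12; issue ADD r3<-Add1 // r0:12,r1:Mul1,r2:4,r3:Add1,r4:Add2,r5:5
cycle 11: stall // r0:12,r1:Mul1,r2:4,r3:Add1,r4:Add2,r5:5
cycle 12: CDB Add2=19; issue ADD r2<-Add2 // r0:12,r1:Mul1,r2:Add2,r3:Add1,r4:19,r5:5
cycle 13: CDB Mul1=28; stall // r0:12,r1:28,r2:Add2,r3:Add1,r4:19,r5:5
cycle 14: CDB Add1=24; issue ADD r2<-Add1 // r0:12,r1:28,r2:Add1,r3:24,r4:19,r5:5
cycle 15: CDB Add2=32 // r0:12,r1:28,r2:Add1,r3:24,r4:19,r5:5
cycle 16: CDB Add1=43 // r0:12,r1:28,r2:43,r3:24,r4:19,r5:5

STATUS = VALUE 28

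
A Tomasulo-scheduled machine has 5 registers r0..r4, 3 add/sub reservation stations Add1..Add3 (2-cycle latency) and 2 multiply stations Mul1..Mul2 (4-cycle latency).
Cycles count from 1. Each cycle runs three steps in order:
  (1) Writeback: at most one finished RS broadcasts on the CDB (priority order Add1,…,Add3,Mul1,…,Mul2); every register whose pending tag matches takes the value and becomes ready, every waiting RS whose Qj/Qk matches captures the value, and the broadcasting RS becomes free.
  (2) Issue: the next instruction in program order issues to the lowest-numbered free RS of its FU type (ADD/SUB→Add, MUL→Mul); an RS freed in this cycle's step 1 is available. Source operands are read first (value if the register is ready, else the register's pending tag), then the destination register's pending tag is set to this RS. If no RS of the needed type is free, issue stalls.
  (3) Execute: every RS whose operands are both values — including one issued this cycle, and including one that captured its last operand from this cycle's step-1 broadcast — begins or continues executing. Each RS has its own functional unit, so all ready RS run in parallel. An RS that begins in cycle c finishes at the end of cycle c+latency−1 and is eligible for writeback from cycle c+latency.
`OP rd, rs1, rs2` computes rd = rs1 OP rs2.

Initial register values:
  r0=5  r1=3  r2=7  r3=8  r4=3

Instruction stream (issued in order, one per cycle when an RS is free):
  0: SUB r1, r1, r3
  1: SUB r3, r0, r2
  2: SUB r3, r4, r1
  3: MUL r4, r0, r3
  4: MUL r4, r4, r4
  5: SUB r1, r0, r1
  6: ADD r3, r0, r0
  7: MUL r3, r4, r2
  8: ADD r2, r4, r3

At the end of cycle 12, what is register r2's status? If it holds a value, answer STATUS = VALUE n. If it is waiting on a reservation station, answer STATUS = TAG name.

STATUS = TAG Add1

  c1: issue SUB r1<-Add1  regs: r0:5,r1:Add1,r2:7,r3:8,r4:3
  c2: issue SUB r3<-Add2  regs: r0:5,r1:Add1,r2:7,r3:Add2,r4:3
  c3: CDB Add1=-5; issue SUB r3<-Add1  regs: r0:5,r1:-5,r2:7,r3:Add1,r4:3
  c4: CDB Add2=-2; issue MUL r4<-Mul1  regs: r0:5,r1:-5,r2:7,r3:Add1,r4:Mul1
  c5: CDB Add1=8; issue MUL r4<-Mul2  regs: r0:5,r1:-5,r2:7,r3:8,r4:Mul2
  c6: issue SUB r1<-Add1  regs: r0:5,r1:Add1,r2:7,r3:8,r4:Mul2
  c7: issue ADD r3<-Add2  regs: r0:5,r1:Add1,r2:7,r3:Add2,r4:Mul2
  c8: CDB Add1=10; stall  regs: r0:5,r1:10,r2:7,r3:Add2,r4:Mul2
  c9: CDB Add2=10; stall  regs: r0:5,r1:10,r2:7,r3:10,r4:Mul2
  c10: CDB Mul1=40; issue MUL r3<-Mul1  regs: r0:5,r1:10,r2:7,r3:Mul1,r4:Mul2
  c11: issue ADD r2<-Add1  regs: r0:5,r1:10,r2:Add1,r3:Mul1,r4:Mul2
  c12: -  regs: r0:5,r1:10,r2:Add1,r3:Mul1,r4:Mul2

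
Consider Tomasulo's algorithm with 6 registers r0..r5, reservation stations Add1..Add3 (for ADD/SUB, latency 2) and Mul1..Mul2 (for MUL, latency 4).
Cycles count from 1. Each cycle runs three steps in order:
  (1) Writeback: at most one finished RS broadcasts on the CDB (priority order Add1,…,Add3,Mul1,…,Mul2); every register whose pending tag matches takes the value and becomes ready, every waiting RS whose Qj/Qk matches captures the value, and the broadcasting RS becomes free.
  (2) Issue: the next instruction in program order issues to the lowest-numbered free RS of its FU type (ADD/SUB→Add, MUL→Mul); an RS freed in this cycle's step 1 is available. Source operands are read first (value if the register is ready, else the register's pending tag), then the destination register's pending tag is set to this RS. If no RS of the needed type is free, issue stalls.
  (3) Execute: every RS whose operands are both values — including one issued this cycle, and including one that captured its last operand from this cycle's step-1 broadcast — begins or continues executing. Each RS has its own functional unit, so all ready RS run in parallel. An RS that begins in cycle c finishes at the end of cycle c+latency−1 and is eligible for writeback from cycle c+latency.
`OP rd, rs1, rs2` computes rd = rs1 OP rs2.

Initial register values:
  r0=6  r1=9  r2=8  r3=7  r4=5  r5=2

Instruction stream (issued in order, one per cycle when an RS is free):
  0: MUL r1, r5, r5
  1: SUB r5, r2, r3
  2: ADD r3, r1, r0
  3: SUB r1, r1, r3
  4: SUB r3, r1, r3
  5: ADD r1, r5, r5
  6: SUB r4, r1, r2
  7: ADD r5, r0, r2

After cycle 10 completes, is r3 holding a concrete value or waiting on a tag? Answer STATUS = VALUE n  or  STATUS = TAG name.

STATUS = TAG Add3

  c1: issue MUL r1<-Mul1  regs: r0:6,r1:Mul1,r2:8,r3:7,r4:5,r5:2
  c2: issue SUB r5<-Add1  regs: r0:6,r1:Mul1,r2:8,r3:7,r4:5,r5:Add1
  c3: issue ADD r3<-Add2  regs: r0:6,r1:Mul1,r2:8,r3:Add2,r4:5,r5:Add1
  c4: CDB Add1=1; issue SUB r1<-Add1  regs: r0:6,r1:Add1,r2:8,r3:Add2,r4:5,r5:1
  c5: CDB Mul1=4; issue SUB r3<-Add3  regs: r0:6,r1:Add1,r2:8,r3:Add3,r4:5,r5:1
  c6: stall  regs: r0:6,r1:Add1,r2:8,r3:Add3,r4:5,r5:1
  c7: CDB Add2=10; issue ADD r1<-Add2  regs: r0:6,r1:Add2,r2:8,r3:Add3,r4:5,r5:1
  c8: stall  regs: r0:6,r1:Add2,r2:8,r3:Add3,r4:5,r5:1
  c9: CDB Add1=-6; issue SUB r4<-Add1  regs: r0:6,r1:Add2,r2:8,r3:Add3,r4:Add1,r5:1
  c10: CDB Add2=2; issue ADD r5<-Add2  regs: r0:6,r1:2,r2:8,r3:Add3,r4:Add1,r5:Add2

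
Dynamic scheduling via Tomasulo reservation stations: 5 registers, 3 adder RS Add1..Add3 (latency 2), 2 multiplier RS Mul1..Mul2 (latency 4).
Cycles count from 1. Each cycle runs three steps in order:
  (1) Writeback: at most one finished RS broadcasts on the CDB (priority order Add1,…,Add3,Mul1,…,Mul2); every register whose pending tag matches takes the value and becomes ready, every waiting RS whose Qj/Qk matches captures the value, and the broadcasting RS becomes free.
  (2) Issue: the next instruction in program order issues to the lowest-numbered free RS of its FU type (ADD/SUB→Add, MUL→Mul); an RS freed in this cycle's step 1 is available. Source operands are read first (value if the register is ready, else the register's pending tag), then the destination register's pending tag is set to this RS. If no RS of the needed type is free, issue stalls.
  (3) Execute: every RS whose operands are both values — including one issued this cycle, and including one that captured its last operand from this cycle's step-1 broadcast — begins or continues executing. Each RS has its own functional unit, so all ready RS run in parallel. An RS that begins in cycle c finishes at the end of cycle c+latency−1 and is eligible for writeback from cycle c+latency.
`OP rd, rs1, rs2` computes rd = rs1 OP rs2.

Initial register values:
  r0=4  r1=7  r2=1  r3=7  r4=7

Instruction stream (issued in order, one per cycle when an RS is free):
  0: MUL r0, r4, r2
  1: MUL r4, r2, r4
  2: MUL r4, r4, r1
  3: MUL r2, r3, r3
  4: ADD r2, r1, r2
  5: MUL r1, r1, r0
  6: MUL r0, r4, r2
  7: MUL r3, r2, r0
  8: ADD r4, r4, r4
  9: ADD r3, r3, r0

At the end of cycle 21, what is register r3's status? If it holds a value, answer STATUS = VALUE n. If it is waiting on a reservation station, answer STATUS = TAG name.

STATUS = TAG Add2

cycle 1: issue MUL r0<-Mul1 // r0:Mul1,r1:7,r2:1,r3:7,r4:7
cycle 2: issue MUL r4<-Mul2 // r0:Mul1,r1:7,r2:1,r3:7,r4:Mul2
cycle 3: stall // r0:Mul1,r1:7,r2:1,r3:7,r4:Mul2
cycle 4: stall // r0:Mul1,r1:7,r2:1,r3:7,r4:Mul2
cycle 5: CDB Mul1=7; issue MUL r4<-Mul1 // r0:7,r1:7,r2:1,r3:7,r4:Mul1
cycle 6: CDB Mul2=7; issue MUL r2<-Mul2 // r0:7,r1:7,r2:Mul2,r3:7,r4:Mul1
cycle 7: issue ADD r2<-Add1 // r0:7,r1:7,r2:Add1,r3:7,r4:Mul1
cycle 8: stall // r0:7,r1:7,r2:Add1,r3:7,r4:Mul1
cycle 9: stall // r0:7,r1:7,r2:Add1,r3:7,r4:Mul1
cycle 10: CDB Mul1=49; issue MUL r1<-Mul1 // r0:7,r1:Mul1,r2:Add1,r3:7,r4:49
cycle 11: CDB Mul2=49; issue MUL r0<-Mul2 // r0:Mul2,r1:Mul1,r2:Add1,r3:7,r4:49
cycle 12: stall // r0:Mul2,r1:Mul1,r2:Add1,r3:7,r4:49
cycle 13: CDB Add1=56; stall // r0:Mul2,r1:Mul1,r2:56,r3:7,r4:49
cycle 14: CDB Mul1=49; issue MUL r3<-Mul1 // r0:Mul2,r1:49,r2:56,r3:Mul1,r4:49
cycle 15: issue ADD r4<-Add1 // r0:Mul2,r1:49,r2:56,r3:Mul1,r4:Add1
cycle 16: issue ADD r3<-Add2 // r0:Mul2,r1:49,r2:56,r3:Add2,r4:Add1
cycle 17: CDB Add1=98 // r0:Mul2,r1:49,r2:56,r3:Add2,r4:98
cycle 18: CDB Mul2=2744 // r0:2744,r1:49,r2:56,r3:Add2,r4:98
cycle 19: - // r0:2744,r1:49,r2:56,r3:Add2,r4:98
cycle 20: - // r0:2744,r1:49,r2:56,r3:Add2,r4:98
cycle 21: - // r0:2744,r1:49,r2:56,r3:Add2,r4:98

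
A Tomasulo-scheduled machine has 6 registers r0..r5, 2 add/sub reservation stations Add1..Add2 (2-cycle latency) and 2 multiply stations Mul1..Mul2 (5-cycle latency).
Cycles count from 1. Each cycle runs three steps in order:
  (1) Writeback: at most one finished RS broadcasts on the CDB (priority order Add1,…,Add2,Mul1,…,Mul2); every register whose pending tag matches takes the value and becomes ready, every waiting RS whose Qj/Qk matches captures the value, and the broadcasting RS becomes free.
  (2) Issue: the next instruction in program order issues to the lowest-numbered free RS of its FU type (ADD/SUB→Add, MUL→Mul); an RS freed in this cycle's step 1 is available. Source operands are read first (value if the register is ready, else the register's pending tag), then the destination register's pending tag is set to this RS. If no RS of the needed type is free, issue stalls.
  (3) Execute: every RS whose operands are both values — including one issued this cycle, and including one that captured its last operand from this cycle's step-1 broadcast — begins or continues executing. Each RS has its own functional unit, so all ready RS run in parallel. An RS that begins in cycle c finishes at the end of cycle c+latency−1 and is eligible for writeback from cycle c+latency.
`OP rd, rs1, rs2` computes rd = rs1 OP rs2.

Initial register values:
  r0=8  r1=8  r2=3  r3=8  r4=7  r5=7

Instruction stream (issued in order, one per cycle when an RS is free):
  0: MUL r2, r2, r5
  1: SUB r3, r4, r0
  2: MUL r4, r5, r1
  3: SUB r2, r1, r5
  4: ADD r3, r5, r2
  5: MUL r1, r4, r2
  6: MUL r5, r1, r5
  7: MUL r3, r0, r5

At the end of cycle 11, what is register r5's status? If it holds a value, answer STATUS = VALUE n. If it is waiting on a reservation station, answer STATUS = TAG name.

cycle 1: issue MUL r2<-Mul1 // r0:8,r1:8,r2:Mul1,r3:8,r4:7,r5:7
cycle 2: issue SUB r3<-Add1 // r0:8,r1:8,r2:Mul1,r3:Add1,r4:7,r5:7
cycle 3: issue MUL r4<-Mul2 // r0:8,r1:8,r2:Mul1,r3:Add1,r4:Mul2,r5:7
cycle 4: CDB Add1=-1; issue SUB r2<-Add1 // r0:8,r1:8,r2:Add1,r3:-1,r4:Mul2,r5:7
cycle 5: issue ADD r3<-Add2 // r0:8,r1:8,r2:Add1,r3:Add2,r4:Mul2,r5:7
cycle 6: CDB Add1=1; stall // r0:8,r1:8,r2:1,r3:Add2,r4:Mul2,r5:7
cycle 7: CDB Mul1=21; issue MUL r1<-Mul1 // r0:8,r1:Mul1,r2:1,r3:Add2,r4:Mul2,r5:7
cycle 8: CDB Add2=8; stall // r0:8,r1:Mul1,r2:1,r3:8,r4:Mul2,r5:7
cycle 9: CDB Mul2=56; issue MUL r5<-Mul2 // r0:8,r1:Mul1,r2:1,r3:8,r4:56,r5:Mul2
cycle 10: stall // r0:8,r1:Mul1,r2:1,r3:8,r4:56,r5:Mul2
cycle 11: stall // r0:8,r1:Mul1,r2:1,r3:8,r4:56,r5:Mul2

STATUS = TAG Mul2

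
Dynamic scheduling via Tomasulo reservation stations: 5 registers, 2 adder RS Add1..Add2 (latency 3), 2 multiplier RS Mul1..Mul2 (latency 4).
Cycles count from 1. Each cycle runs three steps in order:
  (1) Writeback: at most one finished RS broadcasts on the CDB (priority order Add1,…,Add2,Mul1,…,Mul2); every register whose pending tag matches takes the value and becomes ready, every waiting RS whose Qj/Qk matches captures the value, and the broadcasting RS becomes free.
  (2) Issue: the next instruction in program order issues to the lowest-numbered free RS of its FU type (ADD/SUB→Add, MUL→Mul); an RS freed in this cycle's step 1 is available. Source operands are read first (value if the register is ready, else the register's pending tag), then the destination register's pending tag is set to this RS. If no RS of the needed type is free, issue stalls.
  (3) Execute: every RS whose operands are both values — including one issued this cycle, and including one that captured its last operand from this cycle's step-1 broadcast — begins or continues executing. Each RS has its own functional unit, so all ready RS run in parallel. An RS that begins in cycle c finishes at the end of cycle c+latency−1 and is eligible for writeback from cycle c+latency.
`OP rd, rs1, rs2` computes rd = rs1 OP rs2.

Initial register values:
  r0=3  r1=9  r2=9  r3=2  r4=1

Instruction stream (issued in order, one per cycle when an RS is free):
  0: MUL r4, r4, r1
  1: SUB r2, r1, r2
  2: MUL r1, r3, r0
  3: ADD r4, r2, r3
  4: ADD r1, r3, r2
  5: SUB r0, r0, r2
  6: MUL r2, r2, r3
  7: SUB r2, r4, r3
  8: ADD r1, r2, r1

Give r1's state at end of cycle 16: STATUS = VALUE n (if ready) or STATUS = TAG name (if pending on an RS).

STATUS = VALUE 2

  c1: issue MUL r4<-Mul1  regs: r0:3,r1:9,r2:9,r3:2,r4:Mul1
  c2: issue SUB r2<-Add1  regs: r0:3,r1:9,r2:Add1,r3:2,r4:Mul1
  c3: issue MUL r1<-Mul2  regs: r0:3,r1:Mul2,r2:Add1,r3:2,r4:Mul1
  c4: issue ADD r4<-Add2  regs: r0:3,r1:Mul2,r2:Add1,r3:2,r4:Add2
  c5: CDB Add1=0; issue ADD r1<-Add1  regs: r0:3,r1:Add1,r2:0,r3:2,r4:Add2
  c6: CDB Mul1=9; stall  regs: r0:3,r1:Add1,r2:0,r3:2,r4:Add2
  c7: CDB Mul2=6; stall  regs: r0:3,r1:Add1,r2:0,r3:2,r4:Add2
  c8: CDB Add1=2; issue SUB r0<-Add1  regs: r0:Add1,r1:2,r2:0,r3:2,r4:Add2
  c9: CDB Add2=2; issue MUL r2<-Mul1  regs: r0:Add1,r1:2,r2:Mul1,r3:2,r4:2
  c10: issue SUB r2<-Add2  regs: r0:Add1,r1:2,r2:Add2,r3:2,r4:2
  c11: CDB Add1=3; issue ADD r1<-Add1  regs: r0:3,r1:Add1,r2:Add2,r3:2,r4:2
  c12: -  regs: r0:3,r1:Add1,r2:Add2,r3:2,r4:2
  c13: CDB Add2=0  regs: r0:3,r1:Add1,r2:0,r3:2,r4:2
  c14: CDB Mul1=0  regs: r0:3,r1:Add1,r2:0,r3:2,r4:2
  c15: -  regs: r0:3,r1:Add1,r2:0,r3:2,r4:2
  c16: CDB Add1=2  regs: r0:3,r1:2,r2:0,r3:2,r4:2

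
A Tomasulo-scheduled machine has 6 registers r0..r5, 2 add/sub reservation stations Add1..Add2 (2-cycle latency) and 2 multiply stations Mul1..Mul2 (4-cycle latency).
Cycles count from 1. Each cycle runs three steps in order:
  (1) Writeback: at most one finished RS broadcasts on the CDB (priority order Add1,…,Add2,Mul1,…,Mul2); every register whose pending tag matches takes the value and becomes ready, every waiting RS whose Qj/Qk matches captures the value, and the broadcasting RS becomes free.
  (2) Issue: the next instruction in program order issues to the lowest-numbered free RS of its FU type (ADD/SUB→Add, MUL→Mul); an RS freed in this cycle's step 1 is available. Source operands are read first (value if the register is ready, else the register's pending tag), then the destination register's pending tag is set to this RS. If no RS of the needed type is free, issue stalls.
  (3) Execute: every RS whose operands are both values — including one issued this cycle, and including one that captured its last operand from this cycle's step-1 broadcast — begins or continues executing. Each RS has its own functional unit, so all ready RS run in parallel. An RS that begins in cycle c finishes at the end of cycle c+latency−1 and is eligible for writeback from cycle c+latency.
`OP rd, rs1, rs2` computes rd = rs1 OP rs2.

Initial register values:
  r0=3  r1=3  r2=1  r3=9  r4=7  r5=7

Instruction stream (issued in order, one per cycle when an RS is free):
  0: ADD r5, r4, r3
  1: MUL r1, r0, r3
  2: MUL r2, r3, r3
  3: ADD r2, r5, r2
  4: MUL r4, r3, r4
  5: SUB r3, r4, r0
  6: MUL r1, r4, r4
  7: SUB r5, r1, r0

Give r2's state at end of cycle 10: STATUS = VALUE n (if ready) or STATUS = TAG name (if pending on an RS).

  c1: issue ADD r5<-Add1  regs: r0:3,r1:3,r2:1,r3:9,r4:7,r5:Add1
  c2: issue MUL r1<-Mul1  regs: r0:3,r1:Mul1,r2:1,r3:9,r4:7,r5:Add1
  c3: CDB Add1=16; issue MUL r2<-Mul2  regs: r0:3,r1:Mul1,r2:Mul2,r3:9,r4:7,r5:16
  c4: issue ADD r2<-Add1  regs: r0:3,r1:Mul1,r2:Add1,r3:9,r4:7,r5:16
  c5: stall  regs: r0:3,r1:Mul1,r2:Add1,r3:9,r4:7,r5:16
  c6: CDB Mul1=27; issue MUL r4<-Mul1  regs: r0:3,r1:27,r2:Add1,r3:9,r4:Mul1,r5:16
  c7: CDB Mul2=81; issue SUB r3<-Add2  regs: r0:3,r1:27,r2:Add1,r3:Add2,r4:Mul1,r5:16
  c8: issue MUL r1<-Mul2  regs: r0:3,r1:Mul2,r2:Add1,r3:Add2,r4:Mul1,r5:16
  c9: CDB Add1=97; issue SUB r5<-Add1  regs: r0:3,r1:Mul2,r2:97,r3:Add2,r4:Mul1,r5:Add1
  c10: CDB Mul1=63  regs: r0:3,r1:Mul2,r2:97,r3:Add2,r4:63,r5:Add1

STATUS = VALUE 97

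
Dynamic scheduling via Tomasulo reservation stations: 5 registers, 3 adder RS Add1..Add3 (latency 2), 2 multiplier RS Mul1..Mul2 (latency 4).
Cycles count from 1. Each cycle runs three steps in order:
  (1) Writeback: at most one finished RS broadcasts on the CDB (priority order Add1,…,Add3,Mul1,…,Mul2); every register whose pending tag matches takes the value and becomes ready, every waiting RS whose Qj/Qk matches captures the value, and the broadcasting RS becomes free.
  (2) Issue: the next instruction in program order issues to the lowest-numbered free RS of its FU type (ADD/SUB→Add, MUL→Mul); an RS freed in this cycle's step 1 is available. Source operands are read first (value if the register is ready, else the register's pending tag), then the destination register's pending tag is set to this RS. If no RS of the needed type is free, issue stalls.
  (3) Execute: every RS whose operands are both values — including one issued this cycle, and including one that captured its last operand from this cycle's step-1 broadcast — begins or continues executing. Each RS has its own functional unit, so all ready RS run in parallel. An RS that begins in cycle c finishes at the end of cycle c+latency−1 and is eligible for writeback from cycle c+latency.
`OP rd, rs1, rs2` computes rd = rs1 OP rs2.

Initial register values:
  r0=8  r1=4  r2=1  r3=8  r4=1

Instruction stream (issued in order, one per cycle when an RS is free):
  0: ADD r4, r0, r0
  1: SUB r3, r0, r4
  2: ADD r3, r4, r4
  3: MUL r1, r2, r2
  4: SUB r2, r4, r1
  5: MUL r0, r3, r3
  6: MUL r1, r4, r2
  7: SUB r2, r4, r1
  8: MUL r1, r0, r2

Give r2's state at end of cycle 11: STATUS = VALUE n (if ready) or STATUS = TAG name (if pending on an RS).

STATUS = TAG Add2

c1: issue ADD r4<-Add1 | r0:8,r1:4,r2:1,r3:8,r4:Add1
c2: issue SUB r3<-Add2 | r0:8,r1:4,r2:1,r3:Add2,r4:Add1
c3: CDB Add1=16; issue ADD r3<-Add1 | r0:8,r1:4,r2:1,r3:Add1,r4:16
c4: issue MUL r1<-Mul1 | r0:8,r1:Mul1,r2:1,r3:Add1,r4:16
c5: CDB Add1=32; issue SUB r2<-Add1 | r0:8,r1:Mul1,r2:Add1,r3:32,r4:16
c6: CDB Add2=-8; issue MUL r0<-Mul2 | r0:Mul2,r1:Mul1,r2:Add1,r3:32,r4:16
c7: stall | r0:Mul2,r1:Mul1,r2:Add1,r3:32,r4:16
c8: CDB Mul1=1; issue MUL r1<-Mul1 | r0:Mul2,r1:Mul1,r2:Add1,r3:32,r4:16
c9: issue SUB r2<-Add2 | r0:Mul2,r1:Mul1,r2:Add2,r3:32,r4:16
c10: CDB Add1=15; stall | r0:Mul2,r1:Mul1,r2:Add2,r3:32,r4:16
c11: CDB Mul2=1024; issue MUL r1<-Mul2 | r0:1024,r1:Mul2,r2:Add2,r3:32,r4:16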